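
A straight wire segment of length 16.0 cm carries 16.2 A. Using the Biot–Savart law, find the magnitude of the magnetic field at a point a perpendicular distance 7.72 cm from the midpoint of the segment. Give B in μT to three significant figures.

B ≈ 30.2 μT

For a finite straight segment, B = (μ₀I/4πd)(sinθ₁ + sinθ₂), where θ₁, θ₂ are the angles from the perpendicular to each end.
The perpendicular from the point meets the wire at its midpoint, so each end is L/2 = 0.08 m away along the wire.
sinθ₁ = 0.08/√(0.08²+0.0772²) = 0.7196; sinθ₂ = 0.08/√(0.08²+0.0772²) = 0.7196.
B = (4π×10⁻⁷ × 16.2) / (4π × 0.0772) × (0.7196 + 0.7196) = 3.02×10⁻⁵ T.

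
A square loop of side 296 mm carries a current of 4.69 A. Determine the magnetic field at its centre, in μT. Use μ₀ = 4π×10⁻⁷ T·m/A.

B ≈ 17.9 μT

Each side is a finite straight segment at perpendicular distance d = a/(2 tan(π/4)) = 0.148 m from the centre, with end-angles ±π/4.
One side contributes B₁ = (μ₀I/4πd)·2 sin(π/4) = 4.48×10⁻⁶ T.
All 4 sides add in the same direction: B = 4 × 4.48×10⁻⁶ = 1.79×10⁻⁵ T.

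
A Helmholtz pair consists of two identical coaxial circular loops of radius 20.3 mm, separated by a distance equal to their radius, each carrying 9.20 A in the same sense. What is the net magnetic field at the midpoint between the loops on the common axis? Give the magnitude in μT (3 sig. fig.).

B ≈ 408 μT

Each loop contributes B = μ₀IR²/[2(R²+z²)^(3/2)] on the axis, with z measured from that loop.
Loop 1 (z = 0.01015 m): B₁ = 2.04×10⁻⁴ T. Loop 2 (z = 0.01015 m): B₂ = 2.04×10⁻⁴ T.
The fields add: B = B₁ + B₂ = 4.08×10⁻⁴ T.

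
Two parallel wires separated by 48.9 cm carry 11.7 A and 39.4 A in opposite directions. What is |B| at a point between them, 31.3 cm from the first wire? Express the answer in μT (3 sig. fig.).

Each long wire gives B = μ₀I/(2πd). Distances are d₁ = 0.313 m and d₂ = 0.176 m.
B₁ = 7.48×10⁻⁶ T, B₂ = 4.48×10⁻⁵ T.
Between antiparallel currents both contributions point the same way, so they add. B = B₁ + B₂ = 7.48×10⁻⁶ + 4.48×10⁻⁵ = 5.22×10⁻⁵ T.

B ≈ 52.2 μT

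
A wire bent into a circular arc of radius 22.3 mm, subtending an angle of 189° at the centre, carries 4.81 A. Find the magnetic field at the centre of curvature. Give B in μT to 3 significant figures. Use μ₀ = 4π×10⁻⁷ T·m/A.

The Biot–Savart field of a circular arc at its centre is B = μ₀Iφ/(4πR), with φ = 3.299 rad.
B = (4π×10⁻⁷ × 4.81 × 3.299) / (4π × 0.0223) = 7.12×10⁻⁵ T.

B ≈ 71.2 μT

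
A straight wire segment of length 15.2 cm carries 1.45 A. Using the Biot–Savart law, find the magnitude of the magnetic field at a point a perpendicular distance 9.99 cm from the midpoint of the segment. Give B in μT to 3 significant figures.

For a finite straight segment, B = (μ₀I/4πd)(sinθ₁ + sinθ₂), where θ₁, θ₂ are the angles from the perpendicular to each end.
The perpendicular from the point meets the wire at its midpoint, so each end is L/2 = 0.076 m away along the wire.
sinθ₁ = 0.076/√(0.076²+0.0999²) = 0.6055; sinθ₂ = 0.076/√(0.076²+0.0999²) = 0.6055.
B = (4π×10⁻⁷ × 1.45) / (4π × 0.0999) × (0.6055 + 0.6055) = 1.76×10⁻⁶ T.

B ≈ 1.76 μT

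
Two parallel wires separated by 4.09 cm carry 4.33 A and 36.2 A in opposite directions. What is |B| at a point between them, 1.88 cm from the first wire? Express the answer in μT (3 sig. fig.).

B ≈ 374 μT

Each long wire gives B = μ₀I/(2πd). Distances are d₁ = 0.0188 m and d₂ = 0.0221 m.
B₁ = 4.61×10⁻⁵ T, B₂ = 3.28×10⁻⁴ T.
Between antiparallel currents both contributions point the same way, so they add. B = B₁ + B₂ = 4.61×10⁻⁵ + 3.28×10⁻⁴ = 3.74×10⁻⁴ T.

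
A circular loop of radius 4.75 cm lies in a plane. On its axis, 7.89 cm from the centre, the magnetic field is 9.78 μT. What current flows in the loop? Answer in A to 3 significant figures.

I ≈ 5.39 A

On the axis of a loop, B = μ₀IR²/[2(R²+z²)^(3/2)], so I = 2B(R²+z²)^(3/2)/(μ₀R²).
R² + z² = 0.002256 + 0.006225 = 0.008481 m²; raised to 3/2 gives 7.81×10⁻⁴ m³.
I = 2 × 9.78×10⁻⁶ × 7.81×10⁻⁴ / (1.26×10⁻⁶ × 0.002256) = 5.39 A.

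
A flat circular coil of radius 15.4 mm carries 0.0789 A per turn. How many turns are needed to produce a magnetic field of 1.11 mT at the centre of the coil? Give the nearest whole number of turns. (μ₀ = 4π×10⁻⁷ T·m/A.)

N = 345

For an N-turn coil, B = Nμ₀I/(2R). A single turn gives B₁ = 3.22×10⁻⁶ T with R = 0.0154 m.
N = B/B₁ = 1.11×10⁻³ / 3.22×10⁻⁶ = 344.82.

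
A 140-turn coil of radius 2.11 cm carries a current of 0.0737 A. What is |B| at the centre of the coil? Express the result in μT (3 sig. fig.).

B ≈ 307 μT

For an N-turn flat coil, B = Nμ₀I/(2R) with R = 0.0211 m.
B = 140 × 2.19×10⁻⁶ T = 3.07×10⁻⁴ T.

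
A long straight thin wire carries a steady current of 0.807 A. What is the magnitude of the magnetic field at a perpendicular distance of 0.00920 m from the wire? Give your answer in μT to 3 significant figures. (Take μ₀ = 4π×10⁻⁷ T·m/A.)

For an infinitely long straight wire, B = μ₀I/(2πd).
B = (4π×10⁻⁷ × 0.807) / (2π × 0.0092) = 1.75×10⁻⁵ T.

B ≈ 17.5 μT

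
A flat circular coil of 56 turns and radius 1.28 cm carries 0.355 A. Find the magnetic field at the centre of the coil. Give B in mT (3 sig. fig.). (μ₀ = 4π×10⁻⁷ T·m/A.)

B ≈ 0.976 mT

For an N-turn flat coil, B = Nμ₀I/(2R) with R = 0.0128 m.
B = 56 × 1.74×10⁻⁵ T = 9.76×10⁻⁴ T.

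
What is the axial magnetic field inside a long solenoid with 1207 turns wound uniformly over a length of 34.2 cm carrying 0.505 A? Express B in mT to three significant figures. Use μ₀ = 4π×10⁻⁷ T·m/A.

Inside a long solenoid, B = μ₀nI with n = 3529 turns/m.
B = 4π×10⁻⁷ × 3529 × 0.505 = 2.24×10⁻³ T.

B ≈ 2.24 mT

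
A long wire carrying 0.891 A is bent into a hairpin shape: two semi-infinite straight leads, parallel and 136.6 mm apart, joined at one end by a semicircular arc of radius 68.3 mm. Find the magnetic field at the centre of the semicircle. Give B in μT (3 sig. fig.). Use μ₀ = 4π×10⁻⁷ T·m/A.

The semicircular arc contributes B_arc = μ₀I·π/(4πR) = μ₀I/(4R) = 4.10×10⁻⁶ T.
Each semi-infinite lead is at perpendicular distance R = 0.0683 m from the centre, with the perpendicular foot at its near end, so it contributes μ₀I/(4πR); both point the same way, together 2.61×10⁻⁶ T.
Arc and leads all point the same direction: B = 4.10×10⁻⁶ + 2.61×10⁻⁶ = 6.71×10⁻⁶ T.

B ≈ 6.71 μT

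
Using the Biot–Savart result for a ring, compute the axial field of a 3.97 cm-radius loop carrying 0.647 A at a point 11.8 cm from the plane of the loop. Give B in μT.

B ≈ 0.332 μT

On the axis of a circular loop, B = μ₀IR² / [2(R²+z²)^(3/2)].
R² + z² = (0.0397)² + (0.118)² = 0.0155 m², and (R²+z²)^(3/2) = 1.93×10⁻³ m³.
B = (4π×10⁻⁷ × 0.647 × 0.001576) / (2 × 1.93×10⁻³) = 3.32×10⁻⁷ T.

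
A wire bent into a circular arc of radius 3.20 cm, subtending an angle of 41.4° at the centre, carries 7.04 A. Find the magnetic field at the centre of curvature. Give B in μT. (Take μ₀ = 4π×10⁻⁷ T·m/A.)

B ≈ 15.9 μT

The Biot–Savart field of a circular arc at its centre is B = μ₀Iφ/(4πR), with φ = 0.7226 rad.
B = (4π×10⁻⁷ × 7.04 × 0.7226) / (4π × 0.032) = 1.59×10⁻⁵ T.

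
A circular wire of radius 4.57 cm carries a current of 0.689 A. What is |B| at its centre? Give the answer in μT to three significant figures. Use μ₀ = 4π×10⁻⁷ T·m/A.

At the centre of a circular loop the Biot–Savart law gives B = μ₀I/(2R).
B = (4π×10⁻⁷ × 0.689) / (2 × 0.0457) = 9.47×10⁻⁶ T.

B ≈ 9.47 μT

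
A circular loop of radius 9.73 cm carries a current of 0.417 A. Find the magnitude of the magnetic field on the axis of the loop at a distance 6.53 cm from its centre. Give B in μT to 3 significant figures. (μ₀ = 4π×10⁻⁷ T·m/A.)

On the axis of a circular loop, B = μ₀IR² / [2(R²+z²)^(3/2)].
R² + z² = (0.0973)² + (0.0653)² = 0.01373 m², and (R²+z²)^(3/2) = 1.61×10⁻³ m³.
B = (4π×10⁻⁷ × 0.417 × 0.009467) / (2 × 1.61×10⁻³) = 1.54×10⁻⁶ T.

B ≈ 1.54 μT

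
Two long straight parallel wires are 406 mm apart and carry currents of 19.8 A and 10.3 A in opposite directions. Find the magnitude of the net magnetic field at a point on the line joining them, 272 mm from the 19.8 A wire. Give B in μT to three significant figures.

B ≈ 29.9 μT

Each long wire gives B = μ₀I/(2πd). Distances are d₁ = 0.272 m and d₂ = 0.134 m.
B₁ = 1.46×10⁻⁵ T, B₂ = 1.54×10⁻⁵ T.
Between antiparallel currents both contributions point the same way, so they add. B = B₁ + B₂ = 1.46×10⁻⁵ + 1.54×10⁻⁵ = 2.99×10⁻⁵ T.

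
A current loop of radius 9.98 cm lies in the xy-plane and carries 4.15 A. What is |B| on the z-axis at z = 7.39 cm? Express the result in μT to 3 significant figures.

On the axis of a circular loop, B = μ₀IR² / [2(R²+z²)^(3/2)].
R² + z² = (0.0998)² + (0.0739)² = 0.01542 m², and (R²+z²)^(3/2) = 1.92×10⁻³ m³.
B = (4π×10⁻⁷ × 4.15 × 0.00996) / (2 × 1.92×10⁻³) = 1.36×10⁻⁵ T.

B ≈ 13.6 μT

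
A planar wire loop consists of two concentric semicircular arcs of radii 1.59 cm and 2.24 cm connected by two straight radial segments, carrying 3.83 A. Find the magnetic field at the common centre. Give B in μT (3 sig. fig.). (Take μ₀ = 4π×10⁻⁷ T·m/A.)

The radial connectors point toward the centre, so dl × r̂ = 0 and they contribute nothing.
Each semicircle gives μ₀I/(4R): inner arc 7.57×10⁻⁵ T, outer arc 5.37×10⁻⁵ T.
The two arcs carry current in opposite angular senses, so their fields oppose: B = |7.57×10⁻⁵ − 5.37×10⁻⁵| = 2.20×10⁻⁵ T.

B ≈ 22.0 μT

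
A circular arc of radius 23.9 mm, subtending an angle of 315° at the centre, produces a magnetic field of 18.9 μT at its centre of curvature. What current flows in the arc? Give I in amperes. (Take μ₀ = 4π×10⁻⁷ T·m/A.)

I ≈ 0.822 A

For a circular arc, B = μ₀Iφ/(4πR) with φ in radians; here φ = 5.498 rad.
So I = 4πRB/(μ₀φ) = 4π × 0.0239 × 1.89×10⁻⁵ / (4π×10⁻⁷ × 5.498) = 0.822 A.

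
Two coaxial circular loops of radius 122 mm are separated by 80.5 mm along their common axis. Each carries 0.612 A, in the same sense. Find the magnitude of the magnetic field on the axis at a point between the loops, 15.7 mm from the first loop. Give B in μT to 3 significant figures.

B ≈ 5.25 μT

Each loop contributes B = μ₀IR²/[2(R²+z²)^(3/2)] on the axis, with z measured from that loop.
Loop 1 (z = 0.0157 m): B₁ = 3.08×10⁻⁶ T. Loop 2 (z = 0.0648 m): B₂ = 2.17×10⁻⁶ T.
The fields add: B = B₁ + B₂ = 5.25×10⁻⁶ T.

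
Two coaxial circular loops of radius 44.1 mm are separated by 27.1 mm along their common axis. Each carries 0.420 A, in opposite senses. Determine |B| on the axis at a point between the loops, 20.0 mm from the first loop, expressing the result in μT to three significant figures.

Each loop contributes B = μ₀IR²/[2(R²+z²)^(3/2)] on the axis, with z measured from that loop.
Loop 1 (z = 0.02 m): B₁ = 4.52×10⁻⁶ T. Loop 2 (z = 0.0071 m): B₂ = 5.76×10⁻⁶ T.
The fields oppose: B = |B₁ − B₂| = 1.24×10⁻⁶ T.

B ≈ 1.24 μT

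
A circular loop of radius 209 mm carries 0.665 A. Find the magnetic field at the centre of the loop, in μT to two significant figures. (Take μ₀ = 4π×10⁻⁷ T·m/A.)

B ≈ 2.0 μT

At the centre of a circular loop the Biot–Savart law gives B = μ₀I/(2R).
B = (4π×10⁻⁷ × 0.665) / (2 × 0.209) = 2.00×10⁻⁶ T.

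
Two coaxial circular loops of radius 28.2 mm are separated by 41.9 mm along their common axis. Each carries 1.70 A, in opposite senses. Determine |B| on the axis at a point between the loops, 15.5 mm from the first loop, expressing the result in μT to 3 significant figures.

B ≈ 10.8 μT

Each loop contributes B = μ₀IR²/[2(R²+z²)^(3/2)] on the axis, with z measured from that loop.
Loop 1 (z = 0.0155 m): B₁ = 2.55×10⁻⁵ T. Loop 2 (z = 0.0264 m): B₂ = 1.47×10⁻⁵ T.
The fields oppose: B = |B₁ − B₂| = 1.08×10⁻⁵ T.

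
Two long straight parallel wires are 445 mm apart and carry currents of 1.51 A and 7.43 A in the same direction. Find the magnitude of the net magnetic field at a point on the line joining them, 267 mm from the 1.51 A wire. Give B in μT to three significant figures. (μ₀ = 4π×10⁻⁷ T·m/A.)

B ≈ 7.22 μT

Each long wire gives B = μ₀I/(2πd). Distances are d₁ = 0.267 m and d₂ = 0.178 m.
B₁ = 1.13×10⁻⁶ T, B₂ = 8.35×10⁻⁶ T.
Between parallel currents the two contributions point in opposite directions, so they subtract. B = |B₁ − B₂| = |1.13×10⁻⁶ − 8.35×10⁻⁶| = 7.22×10⁻⁶ T.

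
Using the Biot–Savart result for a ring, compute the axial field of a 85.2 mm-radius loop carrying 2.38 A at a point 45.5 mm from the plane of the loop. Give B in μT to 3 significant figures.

On the axis of a circular loop, B = μ₀IR² / [2(R²+z²)^(3/2)].
R² + z² = (0.0852)² + (0.0455)² = 0.009329 m², and (R²+z²)^(3/2) = 9.01×10⁻⁴ m³.
B = (4π×10⁻⁷ × 2.38 × 0.007259) / (2 × 9.01×10⁻⁴) = 1.20×10⁻⁵ T.

B ≈ 12.0 μT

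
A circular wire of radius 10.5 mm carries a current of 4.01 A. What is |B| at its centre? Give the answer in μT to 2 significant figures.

B ≈ 240 μT

At the centre of a circular loop the Biot–Savart law gives B = μ₀I/(2R).
B = (4π×10⁻⁷ × 4.01) / (2 × 0.0105) = 2.40×10⁻⁴ T.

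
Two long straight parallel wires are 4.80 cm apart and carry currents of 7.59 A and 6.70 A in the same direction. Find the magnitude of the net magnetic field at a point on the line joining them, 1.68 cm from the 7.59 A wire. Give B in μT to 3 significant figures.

Each long wire gives B = μ₀I/(2πd). Distances are d₁ = 0.0168 m and d₂ = 0.0312 m.
B₁ = 9.04×10⁻⁵ T, B₂ = 4.29×10⁻⁵ T.
Between parallel currents the two contributions point in opposite directions, so they subtract. B = |B₁ − B₂| = |9.04×10⁻⁵ − 4.29×10⁻⁵| = 4.74×10⁻⁵ T.

B ≈ 47.4 μT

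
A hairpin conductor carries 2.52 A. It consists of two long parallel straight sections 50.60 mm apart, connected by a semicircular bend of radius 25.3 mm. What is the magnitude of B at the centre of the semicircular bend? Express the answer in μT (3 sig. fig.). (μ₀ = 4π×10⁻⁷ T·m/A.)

The semicircular arc contributes B_arc = μ₀I·π/(4πR) = μ₀I/(4R) = 3.13×10⁻⁵ T.
Each semi-infinite lead is at perpendicular distance R = 0.0253 m from the centre, with the perpendicular foot at its near end, so it contributes μ₀I/(4πR); both point the same way, together 1.99×10⁻⁵ T.
Arc and leads all point the same direction: B = 3.13×10⁻⁵ + 1.99×10⁻⁵ = 5.12×10⁻⁵ T.

B ≈ 51.2 μT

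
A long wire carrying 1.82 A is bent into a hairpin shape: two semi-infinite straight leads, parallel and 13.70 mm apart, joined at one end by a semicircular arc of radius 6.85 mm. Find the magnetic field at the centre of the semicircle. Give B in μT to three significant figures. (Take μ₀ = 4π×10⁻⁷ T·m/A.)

The semicircular arc contributes B_arc = μ₀I·π/(4πR) = μ₀I/(4R) = 8.35×10⁻⁵ T.
Each semi-infinite lead is at perpendicular distance R = 0.00685 m from the centre, with the perpendicular foot at its near end, so it contributes μ₀I/(4πR); both point the same way, together 5.31×10⁻⁵ T.
Arc and leads all point the same direction: B = 8.35×10⁻⁵ + 5.31×10⁻⁵ = 1.37×10⁻⁴ T.

B ≈ 137 μT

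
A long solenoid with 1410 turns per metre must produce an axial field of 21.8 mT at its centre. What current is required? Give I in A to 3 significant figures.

Inside a long solenoid B = μ₀nI with n = 1410 m⁻¹, so I = B/(μ₀n).
I = 2.18×10⁻² / (4π×10⁻⁷ × 1410) = 12.3 A.

I ≈ 12.3 A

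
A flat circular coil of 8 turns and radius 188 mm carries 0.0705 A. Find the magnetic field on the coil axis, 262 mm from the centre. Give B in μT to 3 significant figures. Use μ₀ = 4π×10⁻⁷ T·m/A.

B ≈ 0.374 μT

For an N-turn flat coil, B = Nμ₀IR²/[2(R²+z²)^(3/2)] with R = 0.188 m, z = 0.262 m.
B = 8 × 4.67×10⁻⁸ T = 3.74×10⁻⁷ T.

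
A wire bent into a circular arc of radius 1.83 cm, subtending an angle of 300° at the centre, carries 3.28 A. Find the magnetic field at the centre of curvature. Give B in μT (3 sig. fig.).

The Biot–Savart field of a circular arc at its centre is B = μ₀Iφ/(4πR), with φ = 5.236 rad.
B = (4π×10⁻⁷ × 3.28 × 5.236) / (4π × 0.0183) = 9.38×10⁻⁵ T.

B ≈ 93.8 μT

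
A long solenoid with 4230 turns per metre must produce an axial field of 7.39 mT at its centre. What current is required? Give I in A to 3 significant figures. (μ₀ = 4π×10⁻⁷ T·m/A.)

I ≈ 1.39 A

Inside a long solenoid B = μ₀nI with n = 4230 m⁻¹, so I = B/(μ₀n).
I = 7.39×10⁻³ / (4π×10⁻⁷ × 4230) = 1.39 A.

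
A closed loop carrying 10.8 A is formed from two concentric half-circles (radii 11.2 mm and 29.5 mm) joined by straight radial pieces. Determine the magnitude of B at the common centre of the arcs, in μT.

B ≈ 188 μT

The radial connectors point toward the centre, so dl × r̂ = 0 and they contribute nothing.
Each semicircle gives μ₀I/(4R): inner arc 3.03×10⁻⁴ T, outer arc 1.15×10⁻⁴ T.
The two arcs carry current in opposite angular senses, so their fields oppose: B = |3.03×10⁻⁴ − 1.15×10⁻⁴| = 1.88×10⁻⁴ T.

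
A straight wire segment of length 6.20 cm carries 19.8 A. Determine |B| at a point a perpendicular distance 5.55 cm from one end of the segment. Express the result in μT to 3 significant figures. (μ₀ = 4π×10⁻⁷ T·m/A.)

For a finite straight segment, B = (μ₀I/4πd)(sinθ₁ + sinθ₂), where θ₁, θ₂ are the angles from the perpendicular to each end.
The perpendicular foot is at one end, so the two end-offsets along the wire are 0 and L = 0.062 m.
sinθ₁ = 0/√(0²+0.0555²) = 0.0000; sinθ₂ = 0.062/√(0.062²+0.0555²) = 0.7451.
B = (4π×10⁻⁷ × 19.8) / (4π × 0.0555) × (0.0000 + 0.7451) = 2.66×10⁻⁵ T.

B ≈ 26.6 μT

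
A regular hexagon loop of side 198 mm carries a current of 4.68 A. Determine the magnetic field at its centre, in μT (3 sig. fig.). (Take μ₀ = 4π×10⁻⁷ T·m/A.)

Each side is a finite straight segment at perpendicular distance d = a/(2 tan(π/6)) = 0.1715 m from the centre, with end-angles ±π/6.
One side contributes B₁ = (μ₀I/4πd)·2 sin(π/6) = 2.73×10⁻⁶ T.
All 6 sides add in the same direction: B = 6 × 2.73×10⁻⁶ = 1.64×10⁻⁵ T.

B ≈ 16.4 μT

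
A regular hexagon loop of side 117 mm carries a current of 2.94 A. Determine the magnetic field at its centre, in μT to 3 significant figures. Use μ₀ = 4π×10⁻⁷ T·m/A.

Each side is a finite straight segment at perpendicular distance d = a/(2 tan(π/6)) = 0.1013 m from the centre, with end-angles ±π/6.
One side contributes B₁ = (μ₀I/4πd)·2 sin(π/6) = 2.90×10⁻⁶ T.
All 6 sides add in the same direction: B = 6 × 2.90×10⁻⁶ = 1.74×10⁻⁵ T.

B ≈ 17.4 μT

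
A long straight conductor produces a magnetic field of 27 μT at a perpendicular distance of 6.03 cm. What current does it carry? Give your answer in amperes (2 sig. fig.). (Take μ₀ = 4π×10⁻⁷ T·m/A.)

For a long straight wire B = μ₀I/(2πd), so I = 2πdB/μ₀.
I = 2π × 0.0603 × 2.70×10⁻⁵ / (4π×10⁻⁷) = 8.14 A.

I ≈ 8.1 A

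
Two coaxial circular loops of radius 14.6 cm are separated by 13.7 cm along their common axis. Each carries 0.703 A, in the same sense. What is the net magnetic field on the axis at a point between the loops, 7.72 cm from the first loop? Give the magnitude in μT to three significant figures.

Each loop contributes B = μ₀IR²/[2(R²+z²)^(3/2)] on the axis, with z measured from that loop.
Loop 1 (z = 0.0772 m): B₁ = 2.09×10⁻⁶ T. Loop 2 (z = 0.0598 m): B₂ = 2.40×10⁻⁶ T.
The fields add: B = B₁ + B₂ = 4.49×10⁻⁶ T.

B ≈ 4.49 μT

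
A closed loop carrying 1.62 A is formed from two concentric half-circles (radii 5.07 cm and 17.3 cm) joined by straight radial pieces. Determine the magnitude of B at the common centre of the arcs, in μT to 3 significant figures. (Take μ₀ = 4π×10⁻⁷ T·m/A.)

The radial connectors point toward the centre, so dl × r̂ = 0 and they contribute nothing.
Each semicircle gives μ₀I/(4R): inner arc 1.00×10⁻⁵ T, outer arc 2.94×10⁻⁶ T.
The two arcs carry current in opposite angular senses, so their fields oppose: B = |1.00×10⁻⁵ − 2.94×10⁻⁶| = 7.10×10⁻⁶ T.

B ≈ 7.10 μT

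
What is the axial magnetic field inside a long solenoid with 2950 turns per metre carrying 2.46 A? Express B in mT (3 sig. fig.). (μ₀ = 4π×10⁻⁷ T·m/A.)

Inside a long solenoid, B = μ₀nI with n = 2950 turns/m.
B = 4π×10⁻⁷ × 2950 × 2.46 = 9.12×10⁻³ T.

B ≈ 9.12 mT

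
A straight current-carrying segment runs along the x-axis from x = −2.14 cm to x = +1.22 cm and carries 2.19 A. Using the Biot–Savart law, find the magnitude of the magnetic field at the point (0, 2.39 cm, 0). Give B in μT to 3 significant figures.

B ≈ 10.3 μT

For a finite straight segment, B = (μ₀I/4πd)(sinθ₁ + sinθ₂), where θ₁, θ₂ are the angles from the perpendicular to each end.
The perpendicular distance is d = 0.0239 m; the end-offsets along the wire are a = 0.0214 m and b = 0.0122 m.
sinθ₁ = 0.0214/√(0.0214²+0.0239²) = 0.6671; sinθ₂ = 0.0122/√(0.0122²+0.0239²) = 0.4547.
B = (4π×10⁻⁷ × 2.19) / (4π × 0.0239) × (0.6671 + 0.4547) = 1.03×10⁻⁵ T.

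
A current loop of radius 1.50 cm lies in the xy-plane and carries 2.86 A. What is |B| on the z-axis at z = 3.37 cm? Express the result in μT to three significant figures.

On the axis of a circular loop, B = μ₀IR² / [2(R²+z²)^(3/2)].
R² + z² = (0.015)² + (0.0337)² = 0.001361 m², and (R²+z²)^(3/2) = 5.02×10⁻⁵ m³.
B = (4π×10⁻⁷ × 2.86 × 0.000225) / (2 × 5.02×10⁻⁵) = 8.06×10⁻⁶ T.

B ≈ 8.06 μT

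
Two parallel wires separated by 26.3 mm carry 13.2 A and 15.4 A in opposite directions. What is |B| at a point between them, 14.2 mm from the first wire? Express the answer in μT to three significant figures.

Each long wire gives B = μ₀I/(2πd). Distances are d₁ = 0.0142 m and d₂ = 0.0121 m.
B₁ = 1.86×10⁻⁴ T, B₂ = 2.55×10⁻⁴ T.
Between antiparallel currents both contributions point the same way, so they add. B = B₁ + B₂ = 1.86×10⁻⁴ + 2.55×10⁻⁴ = 4.40×10⁻⁴ T.

B ≈ 440 μT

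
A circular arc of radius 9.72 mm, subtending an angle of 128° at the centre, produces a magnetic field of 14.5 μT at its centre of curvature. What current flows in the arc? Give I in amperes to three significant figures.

I ≈ 0.631 A

For a circular arc, B = μ₀Iφ/(4πR) with φ in radians; here φ = 2.234 rad.
So I = 4πRB/(μ₀φ) = 4π × 0.00972 × 1.45×10⁻⁵ / (4π×10⁻⁷ × 2.234) = 0.631 A.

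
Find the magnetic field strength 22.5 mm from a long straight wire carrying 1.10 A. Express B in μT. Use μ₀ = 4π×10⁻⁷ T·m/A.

B ≈ 9.78 μT

For an infinitely long straight wire, B = μ₀I/(2πd).
B = (4π×10⁻⁷ × 1.10) / (2π × 0.0225) = 9.78×10⁻⁶ T.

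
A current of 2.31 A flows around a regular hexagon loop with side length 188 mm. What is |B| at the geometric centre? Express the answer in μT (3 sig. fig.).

Each side is a finite straight segment at perpendicular distance d = a/(2 tan(π/6)) = 0.1628 m from the centre, with end-angles ±π/6.
One side contributes B₁ = (μ₀I/4πd)·2 sin(π/6) = 1.42×10⁻⁶ T.
All 6 sides add in the same direction: B = 6 × 1.42×10⁻⁶ = 8.51×10⁻⁶ T.

B ≈ 8.51 μT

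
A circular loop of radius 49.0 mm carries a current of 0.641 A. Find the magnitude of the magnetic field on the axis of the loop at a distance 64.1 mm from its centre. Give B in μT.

B ≈ 1.84 μT

On the axis of a circular loop, B = μ₀IR² / [2(R²+z²)^(3/2)].
R² + z² = (0.049)² + (0.0641)² = 0.00651 m², and (R²+z²)^(3/2) = 5.25×10⁻⁴ m³.
B = (4π×10⁻⁷ × 0.641 × 0.002401) / (2 × 5.25×10⁻⁴) = 1.84×10⁻⁶ T.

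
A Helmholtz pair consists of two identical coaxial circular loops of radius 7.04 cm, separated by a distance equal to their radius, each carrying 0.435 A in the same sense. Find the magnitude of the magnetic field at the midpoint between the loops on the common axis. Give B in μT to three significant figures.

Each loop contributes B = μ₀IR²/[2(R²+z²)^(3/2)] on the axis, with z measured from that loop.
Loop 1 (z = 0.0352 m): B₁ = 2.78×10⁻⁶ T. Loop 2 (z = 0.0352 m): B₂ = 2.78×10⁻⁶ T.
The fields add: B = B₁ + B₂ = 5.56×10⁻⁶ T.

B ≈ 5.56 μT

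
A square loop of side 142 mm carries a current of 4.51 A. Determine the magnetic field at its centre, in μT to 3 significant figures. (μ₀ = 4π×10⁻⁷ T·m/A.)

Each side is a finite straight segment at perpendicular distance d = a/(2 tan(π/4)) = 0.071 m from the centre, with end-angles ±π/4.
One side contributes B₁ = (μ₀I/4πd)·2 sin(π/4) = 8.98×10⁻⁶ T.
All 4 sides add in the same direction: B = 4 × 8.98×10⁻⁶ = 3.59×10⁻⁵ T.

B ≈ 35.9 μT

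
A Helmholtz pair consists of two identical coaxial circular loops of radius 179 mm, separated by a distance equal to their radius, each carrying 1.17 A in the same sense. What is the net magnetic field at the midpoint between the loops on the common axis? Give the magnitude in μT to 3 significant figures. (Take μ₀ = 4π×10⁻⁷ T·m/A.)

Each loop contributes B = μ₀IR²/[2(R²+z²)^(3/2)] on the axis, with z measured from that loop.
Loop 1 (z = 0.0895 m): B₁ = 2.94×10⁻⁶ T. Loop 2 (z = 0.0895 m): B₂ = 2.94×10⁻⁶ T.
The fields add: B = B₁ + B₂ = 5.88×10⁻⁶ T.

B ≈ 5.88 μT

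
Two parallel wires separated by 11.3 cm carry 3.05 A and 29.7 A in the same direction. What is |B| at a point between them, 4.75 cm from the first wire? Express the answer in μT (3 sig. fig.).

Each long wire gives B = μ₀I/(2πd). Distances are d₁ = 0.0475 m and d₂ = 0.0655 m.
B₁ = 1.28×10⁻⁵ T, B₂ = 9.07×10⁻⁵ T.
Between parallel currents the two contributions point in opposite directions, so they subtract. B = |B₁ − B₂| = |1.28×10⁻⁵ − 9.07×10⁻⁵| = 7.78×10⁻⁵ T.

B ≈ 77.8 μT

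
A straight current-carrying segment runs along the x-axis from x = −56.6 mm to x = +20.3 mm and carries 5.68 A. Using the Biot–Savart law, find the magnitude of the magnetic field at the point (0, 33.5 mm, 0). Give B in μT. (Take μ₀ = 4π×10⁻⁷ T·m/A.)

For a finite straight segment, B = (μ₀I/4πd)(sinθ₁ + sinθ₂), where θ₁, θ₂ are the angles from the perpendicular to each end.
The perpendicular distance is d = 0.0335 m; the end-offsets along the wire are a = 0.0566 m and b = 0.0203 m.
sinθ₁ = 0.0566/√(0.0566²+0.0335²) = 0.8606; sinθ₂ = 0.0203/√(0.0203²+0.0335²) = 0.5182.
B = (4π×10⁻⁷ × 5.68) / (4π × 0.0335) × (0.8606 + 0.5182) = 2.34×10⁻⁵ T.

B ≈ 23.4 μT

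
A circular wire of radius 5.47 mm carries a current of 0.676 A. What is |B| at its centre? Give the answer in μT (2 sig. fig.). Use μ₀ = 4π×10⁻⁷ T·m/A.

At the centre of a circular loop the Biot–Savart law gives B = μ₀I/(2R).
B = (4π×10⁻⁷ × 0.676) / (2 × 0.00547) = 7.76×10⁻⁵ T.

B ≈ 78 μT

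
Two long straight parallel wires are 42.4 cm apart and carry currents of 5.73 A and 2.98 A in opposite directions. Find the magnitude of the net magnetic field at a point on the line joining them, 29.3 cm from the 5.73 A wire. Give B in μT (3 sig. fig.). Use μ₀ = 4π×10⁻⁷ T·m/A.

B ≈ 8.46 μT

Each long wire gives B = μ₀I/(2πd). Distances are d₁ = 0.293 m and d₂ = 0.131 m.
B₁ = 3.91×10⁻⁶ T, B₂ = 4.55×10⁻⁶ T.
Between antiparallel currents both contributions point the same way, so they add. B = B₁ + B₂ = 3.91×10⁻⁶ + 4.55×10⁻⁶ = 8.46×10⁻⁶ T.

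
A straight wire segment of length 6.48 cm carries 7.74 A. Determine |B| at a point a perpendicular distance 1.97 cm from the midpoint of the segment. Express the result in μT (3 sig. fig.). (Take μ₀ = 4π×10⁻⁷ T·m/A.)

For a finite straight segment, B = (μ₀I/4πd)(sinθ₁ + sinθ₂), where θ₁, θ₂ are the angles from the perpendicular to each end.
The perpendicular from the point meets the wire at its midpoint, so each end is L/2 = 0.0324 m away along the wire.
sinθ₁ = 0.0324/√(0.0324²+0.0197²) = 0.8545; sinθ₂ = 0.0324/√(0.0324²+0.0197²) = 0.8545.
B = (4π×10⁻⁷ × 7.74) / (4π × 0.0197) × (0.8545 + 0.8545) = 6.71×10⁻⁵ T.

B ≈ 67.1 μT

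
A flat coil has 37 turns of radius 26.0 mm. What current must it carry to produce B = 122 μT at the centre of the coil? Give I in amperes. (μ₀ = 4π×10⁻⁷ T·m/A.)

I ≈ 0.136 A

For an N-turn coil, B = Nμ₀I/(2R) with R = 0.026 m, so I = 2RB/(Nμ₀) = 2 × 0.026 × 1.22×10⁻⁴ / (37 × 4π×10⁻⁷) = 0.136 A.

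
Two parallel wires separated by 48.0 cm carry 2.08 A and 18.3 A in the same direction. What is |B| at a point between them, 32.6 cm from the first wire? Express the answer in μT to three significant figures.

B ≈ 22.5 μT

Each long wire gives B = μ₀I/(2πd). Distances are d₁ = 0.326 m and d₂ = 0.154 m.
B₁ = 1.28×10⁻⁶ T, B₂ = 2.38×10⁻⁵ T.
Between parallel currents the two contributions point in opposite directions, so they subtract. B = |B₁ − B₂| = |1.28×10⁻⁶ − 2.38×10⁻⁵| = 2.25×10⁻⁵ T.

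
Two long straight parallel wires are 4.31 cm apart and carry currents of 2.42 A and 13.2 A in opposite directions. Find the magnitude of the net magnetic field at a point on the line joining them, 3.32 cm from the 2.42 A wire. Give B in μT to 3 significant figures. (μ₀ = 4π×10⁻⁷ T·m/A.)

B ≈ 281 μT

Each long wire gives B = μ₀I/(2πd). Distances are d₁ = 0.0332 m and d₂ = 0.0099 m.
B₁ = 1.46×10⁻⁵ T, B₂ = 2.67×10⁻⁴ T.
Between antiparallel currents both contributions point the same way, so they add. B = B₁ + B₂ = 1.46×10⁻⁵ + 2.67×10⁻⁴ = 2.81×10⁻⁴ T.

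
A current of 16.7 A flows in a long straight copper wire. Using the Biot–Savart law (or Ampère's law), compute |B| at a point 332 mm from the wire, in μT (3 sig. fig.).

For an infinitely long straight wire, B = μ₀I/(2πd).
B = (4π×10⁻⁷ × 16.7) / (2π × 0.332) = 1.01×10⁻⁵ T.

B ≈ 10.1 μT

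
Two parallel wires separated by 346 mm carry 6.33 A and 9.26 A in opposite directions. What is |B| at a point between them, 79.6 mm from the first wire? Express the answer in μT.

B ≈ 22.9 μT

Each long wire gives B = μ₀I/(2πd). Distances are d₁ = 0.0796 m and d₂ = 0.2664 m.
B₁ = 1.59×10⁻⁵ T, B₂ = 6.95×10⁻⁶ T.
Between antiparallel currents both contributions point the same way, so they add. B = B₁ + B₂ = 1.59×10⁻⁵ + 6.95×10⁻⁶ = 2.29×10⁻⁵ T.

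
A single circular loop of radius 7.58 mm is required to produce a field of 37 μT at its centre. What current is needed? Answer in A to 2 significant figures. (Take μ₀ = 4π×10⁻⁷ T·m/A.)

I ≈ 0.45 A

At the centre of a circular loop B = μ₀I/(2R), so I = 2RB/μ₀.
With R = 0.00758 m, I = 2 × 0.00758 × 3.70×10⁻⁵ / (4π×10⁻⁷) = 0.446 A.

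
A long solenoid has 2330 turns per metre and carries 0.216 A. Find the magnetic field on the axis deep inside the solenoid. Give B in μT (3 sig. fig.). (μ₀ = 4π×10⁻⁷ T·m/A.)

Inside a long solenoid, B = μ₀nI with n = 2330 turns/m.
B = 4π×10⁻⁷ × 2330 × 0.216 = 6.32×10⁻⁴ T.

B ≈ 632 μT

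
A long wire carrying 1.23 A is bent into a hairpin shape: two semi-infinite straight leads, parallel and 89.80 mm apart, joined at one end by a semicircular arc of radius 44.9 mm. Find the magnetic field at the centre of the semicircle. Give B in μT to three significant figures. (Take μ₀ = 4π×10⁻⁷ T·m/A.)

The semicircular arc contributes B_arc = μ₀I·π/(4πR) = μ₀I/(4R) = 8.61×10⁻⁶ T.
Each semi-infinite lead is at perpendicular distance R = 0.0449 m from the centre, with the perpendicular foot at its near end, so it contributes μ₀I/(4πR); both point the same way, together 5.48×10⁻⁶ T.
Arc and leads all point the same direction: B = 8.61×10⁻⁶ + 5.48×10⁻⁶ = 1.41×10⁻⁵ T.

B ≈ 14.1 μT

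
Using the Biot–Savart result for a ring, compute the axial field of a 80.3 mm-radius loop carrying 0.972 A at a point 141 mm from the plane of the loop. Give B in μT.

B ≈ 0.922 μT

On the axis of a circular loop, B = μ₀IR² / [2(R²+z²)^(3/2)].
R² + z² = (0.0803)² + (0.141)² = 0.02633 m², and (R²+z²)^(3/2) = 4.27×10⁻³ m³.
B = (4π×10⁻⁷ × 0.972 × 0.006448) / (2 × 4.27×10⁻³) = 9.22×10⁻⁷ T.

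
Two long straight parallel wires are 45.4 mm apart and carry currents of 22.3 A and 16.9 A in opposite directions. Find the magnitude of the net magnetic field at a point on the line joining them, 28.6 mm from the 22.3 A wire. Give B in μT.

Each long wire gives B = μ₀I/(2πd). Distances are d₁ = 0.0286 m and d₂ = 0.0168 m.
B₁ = 1.56×10⁻⁴ T, B₂ = 2.01×10⁻⁴ T.
Between antiparallel currents both contributions point the same way, so they add. B = B₁ + B₂ = 1.56×10⁻⁴ + 2.01×10⁻⁴ = 3.57×10⁻⁴ T.

B ≈ 357 μT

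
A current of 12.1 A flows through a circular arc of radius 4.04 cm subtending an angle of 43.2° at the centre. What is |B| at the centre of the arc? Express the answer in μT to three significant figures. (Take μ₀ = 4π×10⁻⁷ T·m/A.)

The Biot–Savart field of a circular arc at its centre is B = μ₀Iφ/(4πR), with φ = 0.754 rad.
B = (4π×10⁻⁷ × 12.1 × 0.754) / (4π × 0.0404) = 2.26×10⁻⁵ T.

B ≈ 22.6 μT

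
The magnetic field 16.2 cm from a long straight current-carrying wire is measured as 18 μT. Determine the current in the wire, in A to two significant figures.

I ≈ 15 A

For a long straight wire B = μ₀I/(2πd), so I = 2πdB/μ₀.
I = 2π × 0.162 × 1.80×10⁻⁵ / (4π×10⁻⁷) = 14.6 A.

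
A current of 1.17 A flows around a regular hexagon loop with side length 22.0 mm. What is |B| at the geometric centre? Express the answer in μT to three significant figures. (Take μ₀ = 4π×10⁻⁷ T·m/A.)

Each side is a finite straight segment at perpendicular distance d = a/(2 tan(π/6)) = 0.01905 m from the centre, with end-angles ±π/6.
One side contributes B₁ = (μ₀I/4πd)·2 sin(π/6) = 6.14×10⁻⁶ T.
All 6 sides add in the same direction: B = 6 × 6.14×10⁻⁶ = 3.68×10⁻⁵ T.

B ≈ 36.8 μT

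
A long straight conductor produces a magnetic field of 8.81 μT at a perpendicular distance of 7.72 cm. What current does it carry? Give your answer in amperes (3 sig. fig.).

I ≈ 3.40 A

For a long straight wire B = μ₀I/(2πd), so I = 2πdB/μ₀.
I = 2π × 0.0772 × 8.81×10⁻⁶ / (4π×10⁻⁷) = 3.40 A.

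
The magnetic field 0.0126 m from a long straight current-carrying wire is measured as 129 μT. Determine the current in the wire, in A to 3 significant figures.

For a long straight wire B = μ₀I/(2πd), so I = 2πdB/μ₀.
I = 2π × 0.0126 × 1.29×10⁻⁴ / (4π×10⁻⁷) = 8.13 A.

I ≈ 8.13 A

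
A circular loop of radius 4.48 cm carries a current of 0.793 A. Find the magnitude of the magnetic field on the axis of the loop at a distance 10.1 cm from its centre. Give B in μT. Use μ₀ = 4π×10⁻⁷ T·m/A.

On the axis of a circular loop, B = μ₀IR² / [2(R²+z²)^(3/2)].
R² + z² = (0.0448)² + (0.101)² = 0.01221 m², and (R²+z²)^(3/2) = 1.35×10⁻³ m³.
B = (4π×10⁻⁷ × 0.793 × 0.002007) / (2 × 1.35×10⁻³) = 7.41×10⁻⁷ T.

B ≈ 0.741 μT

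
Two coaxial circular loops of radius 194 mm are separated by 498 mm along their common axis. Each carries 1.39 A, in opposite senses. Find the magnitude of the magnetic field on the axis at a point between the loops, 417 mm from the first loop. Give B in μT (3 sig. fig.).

Each loop contributes B = μ₀IR²/[2(R²+z²)^(3/2)] on the axis, with z measured from that loop.
Loop 1 (z = 0.417 m): B₁ = 3.38×10⁻⁷ T. Loop 2 (z = 0.081 m): B₂ = 3.54×10⁻⁶ T.
The fields oppose: B = |B₁ − B₂| = 3.20×10⁻⁶ T.

B ≈ 3.20 μT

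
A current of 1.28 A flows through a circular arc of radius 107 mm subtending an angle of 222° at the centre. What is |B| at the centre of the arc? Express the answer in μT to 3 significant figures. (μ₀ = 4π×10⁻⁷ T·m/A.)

The Biot–Savart field of a circular arc at its centre is B = μ₀Iφ/(4πR), with φ = 3.875 rad.
B = (4π×10⁻⁷ × 1.28 × 3.875) / (4π × 0.107) = 4.64×10⁻⁶ T.

B ≈ 4.64 μT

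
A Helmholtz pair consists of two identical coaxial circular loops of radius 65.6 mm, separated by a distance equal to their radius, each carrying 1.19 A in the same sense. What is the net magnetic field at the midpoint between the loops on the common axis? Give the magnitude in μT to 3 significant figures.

B ≈ 16.3 μT

Each loop contributes B = μ₀IR²/[2(R²+z²)^(3/2)] on the axis, with z measured from that loop.
Loop 1 (z = 0.0328 m): B₁ = 8.16×10⁻⁶ T. Loop 2 (z = 0.0328 m): B₂ = 8.16×10⁻⁶ T.
The fields add: B = B₁ + B₂ = 1.63×10⁻⁵ T.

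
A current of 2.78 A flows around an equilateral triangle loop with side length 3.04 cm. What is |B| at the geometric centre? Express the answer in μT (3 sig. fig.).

B ≈ 165 μT

Each side is a finite straight segment at perpendicular distance d = a/(2 tan(π/3)) = 0.008776 m from the centre, with end-angles ±π/3.
One side contributes B₁ = (μ₀I/4πd)·2 sin(π/3) = 5.49×10⁻⁵ T.
All 3 sides add in the same direction: B = 3 × 5.49×10⁻⁵ = 1.65×10⁻⁴ T.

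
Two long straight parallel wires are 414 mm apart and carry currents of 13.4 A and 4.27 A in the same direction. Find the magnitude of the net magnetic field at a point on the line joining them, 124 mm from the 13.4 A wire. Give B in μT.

B ≈ 18.7 μT

Each long wire gives B = μ₀I/(2πd). Distances are d₁ = 0.124 m and d₂ = 0.29 m.
B₁ = 2.16×10⁻⁵ T, B₂ = 2.94×10⁻⁶ T.
Between parallel currents the two contributions point in opposite directions, so they subtract. B = |B₁ − B₂| = |2.16×10⁻⁵ − 2.94×10⁻⁶| = 1.87×10⁻⁵ T.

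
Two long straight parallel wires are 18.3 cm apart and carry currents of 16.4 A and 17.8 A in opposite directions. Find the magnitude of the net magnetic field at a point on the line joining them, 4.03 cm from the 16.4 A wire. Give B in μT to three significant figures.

B ≈ 106 μT

Each long wire gives B = μ₀I/(2πd). Distances are d₁ = 0.0403 m and d₂ = 0.1427 m.
B₁ = 8.14×10⁻⁵ T, B₂ = 2.49×10⁻⁵ T.
Between antiparallel currents both contributions point the same way, so they add. B = B₁ + B₂ = 8.14×10⁻⁵ + 2.49×10⁻⁵ = 1.06×10⁻⁴ T.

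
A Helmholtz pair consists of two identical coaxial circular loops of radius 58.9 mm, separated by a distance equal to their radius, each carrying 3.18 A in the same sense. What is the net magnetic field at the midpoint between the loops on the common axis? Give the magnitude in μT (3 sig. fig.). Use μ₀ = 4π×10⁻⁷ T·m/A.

B ≈ 48.5 μT

Each loop contributes B = μ₀IR²/[2(R²+z²)^(3/2)] on the axis, with z measured from that loop.
Loop 1 (z = 0.02945 m): B₁ = 2.43×10⁻⁵ T. Loop 2 (z = 0.02945 m): B₂ = 2.43×10⁻⁵ T.
The fields add: B = B₁ + B₂ = 4.85×10⁻⁵ T.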